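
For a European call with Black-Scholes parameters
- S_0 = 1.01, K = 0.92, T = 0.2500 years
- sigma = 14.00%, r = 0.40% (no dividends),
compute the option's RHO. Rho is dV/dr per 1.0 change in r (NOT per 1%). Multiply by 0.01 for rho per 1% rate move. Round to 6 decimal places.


Answer: Rho = 0.208020

Derivation:
d1 = 1.3825991399; d2 = 1.3125991399
phi(d1) = 0.1533965740; exp(-qT) = 1.0000000000; exp(-rT) = 0.9990004998
N(d2) = 0.9053409702
Rho = K*T*exp(-rT)*N(d2) = 0.9200 * 0.2500 * 0.9990004998 * 0.9053409702 = 0.208020


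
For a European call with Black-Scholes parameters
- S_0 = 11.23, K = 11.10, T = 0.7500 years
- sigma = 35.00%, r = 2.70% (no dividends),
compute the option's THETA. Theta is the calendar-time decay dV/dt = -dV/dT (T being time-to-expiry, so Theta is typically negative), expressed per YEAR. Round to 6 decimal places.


Answer: Theta = -1.017370

Derivation:
d1 = 0.2567762367; d2 = -0.0463326546
phi(d1) = 0.3860047704; exp(-qT) = 1.0000000000; exp(-rT) = 0.9799536543
Theta = -S*exp(-qT)*phi(d1)*sigma/(2*sqrt(T)) - r*K*exp(-rT)*N(d2) + q*S*exp(-qT)*N(d1)
N(d1) = 0.6013242423; N(d2) = 0.4815225563; sqrt(T) = 0.8660254038
Term 1 = -11.2300 * 1.0000000000 * 0.3860047704 * 0.3500 / (2 * 0.8660254038) = -0.8759510653
Term 2 = -0.0270 * 11.1000 * 0.9799536543 * 0.4815225563 = -0.1414193757
Term 3 = 0 (no dividend yield, q = 0)
Theta = -0.8759510653 + (-0.1414193757) + (0.0000000000) = -1.017370


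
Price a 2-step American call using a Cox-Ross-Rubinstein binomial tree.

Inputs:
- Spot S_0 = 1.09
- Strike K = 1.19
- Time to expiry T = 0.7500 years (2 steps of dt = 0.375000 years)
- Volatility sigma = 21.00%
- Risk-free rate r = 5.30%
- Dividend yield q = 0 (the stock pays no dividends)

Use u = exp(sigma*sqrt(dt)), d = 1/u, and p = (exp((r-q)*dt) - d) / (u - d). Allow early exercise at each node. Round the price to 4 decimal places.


Answer: Price = V(0,0) = 0.0629

Derivation:
dt = T/N = 0.375000
u = exp(sigma*sqrt(dt)) = 1.137233; d = 1/u = 0.879327
p = (exp((r-q)*dt) - d) / (u - d) = 0.545729
Discount per step: exp(-r*dt) = 0.980321
Stock lattice S(k, i) with i counting down-moves:
  k=0: S(0,0) = 1.0900
  k=1: S(1,0) = 1.2396; S(1,1) = 0.9585
  k=2: S(2,0) = 1.4097; S(2,1) = 1.0900; S(2,2) = 0.8428
Terminal payoffs V(N, i) = max(S_T - K, 0):
  V(2,0) = 0.219696; V(2,1) = 0.000000; V(2,2) = 0.000000
Backward induction: V(k, i) = exp(-r*dt) * [p * V(k+1, i) + (1-p) * V(k+1, i+1)]; then take max(V_cont, immediate exercise) for American.
  V(1,0) = exp(-r*dt) * [p*0.219696 + (1-p)*0.000000] = 0.117535; exercise = 0.049584; V(1,0) = max -> 0.117535
  V(1,1) = exp(-r*dt) * [p*0.000000 + (1-p)*0.000000] = 0.000000; exercise = 0.000000; V(1,1) = max -> 0.000000
  V(0,0) = exp(-r*dt) * [p*0.117535 + (1-p)*0.000000] = 0.062880; exercise = 0.000000; V(0,0) = max -> 0.062880


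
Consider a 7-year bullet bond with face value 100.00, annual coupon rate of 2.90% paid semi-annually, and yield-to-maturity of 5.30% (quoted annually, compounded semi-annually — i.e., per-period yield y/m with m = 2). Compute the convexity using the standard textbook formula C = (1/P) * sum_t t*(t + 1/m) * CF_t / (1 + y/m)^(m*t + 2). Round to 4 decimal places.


Coupon per period c = face * coupon_rate / m = 1.450000
Periods per year m = 2; per-period yield y/m = 0.026500
Number of cashflows N = 14
Cashflows (t years, CF_t, discount factor 1/(1+y/m)^(m*t), PV):
  t = 0.5000: CF_t = 1.450000, DF = 0.974184, PV = 1.412567
  t = 1.0000: CF_t = 1.450000, DF = 0.949035, PV = 1.376100
  t = 1.5000: CF_t = 1.450000, DF = 0.924535, PV = 1.340575
  t = 2.0000: CF_t = 1.450000, DF = 0.900667, PV = 1.305967
  t = 2.5000: CF_t = 1.450000, DF = 0.877415, PV = 1.272252
  t = 3.0000: CF_t = 1.450000, DF = 0.854764, PV = 1.239408
  t = 3.5000: CF_t = 1.450000, DF = 0.832698, PV = 1.207412
  t = 4.0000: CF_t = 1.450000, DF = 0.811201, PV = 1.176241
  t = 4.5000: CF_t = 1.450000, DF = 0.790259, PV = 1.145875
  t = 5.0000: CF_t = 1.450000, DF = 0.769858, PV = 1.116294
  t = 5.5000: CF_t = 1.450000, DF = 0.749983, PV = 1.087476
  t = 6.0000: CF_t = 1.450000, DF = 0.730622, PV = 1.059401
  t = 6.5000: CF_t = 1.450000, DF = 0.711760, PV = 1.032052
  t = 7.0000: CF_t = 101.450000, DF = 0.693385, PV = 70.343942
Price P = sum_t PV_t = 86.115562
Convexity numerator sum_t t*(t + 1/m) * CF_t / (1+y/m)^(m*t + 2):
  t = 0.5000: term = 0.670288
  t = 1.0000: term = 1.958950
  t = 1.5000: term = 3.816757
  t = 2.0000: term = 6.197040
  t = 2.5000: term = 9.055587
  t = 3.0000: term = 12.350532
  t = 3.5000: term = 16.042256
  t = 4.0000: term = 20.093286
  t = 4.5000: term = 24.468200
  t = 5.0000: term = 29.133540
  t = 5.5000: term = 34.057718
  t = 6.0000: term = 39.210940
  t = 6.5000: term = 44.565121
  t = 7.0000: term = 3504.839183
Convexity = (1/P) * sum = 3746.459399 / 86.115562 = 43.505022

Answer: Convexity = 43.5050


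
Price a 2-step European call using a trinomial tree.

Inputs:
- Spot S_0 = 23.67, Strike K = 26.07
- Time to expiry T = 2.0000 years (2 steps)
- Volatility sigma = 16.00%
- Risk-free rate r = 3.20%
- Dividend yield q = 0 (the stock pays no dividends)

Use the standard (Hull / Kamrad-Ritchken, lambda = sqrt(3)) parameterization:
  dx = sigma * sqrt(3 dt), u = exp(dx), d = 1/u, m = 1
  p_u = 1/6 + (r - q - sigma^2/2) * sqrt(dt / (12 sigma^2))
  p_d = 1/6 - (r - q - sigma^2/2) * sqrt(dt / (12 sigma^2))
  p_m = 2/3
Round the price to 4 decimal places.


dt = T/N = 1.000000; dx = sigma*sqrt(3*dt) = 0.277128
u = exp(dx) = 1.319335; d = 1/u = 0.757957
p_u = 0.201308, p_m = 0.666667, p_d = 0.132026
Discount per step: exp(-r*dt) = 0.968507
Stock lattice S(k, j) with j the centered position index:
  k=0: S(0,+0) = 23.6700
  k=1: S(1,-1) = 17.9409; S(1,+0) = 23.6700; S(1,+1) = 31.2287
  k=2: S(2,-2) = 13.5984; S(2,-1) = 17.9409; S(2,+0) = 23.6700; S(2,+1) = 31.2287; S(2,+2) = 41.2011
Terminal payoffs V(N, j) = max(S_T - K, 0):
  V(2,-2) = 0.000000; V(2,-1) = 0.000000; V(2,+0) = 0.000000; V(2,+1) = 5.158669; V(2,+2) = 15.131089
Backward induction: V(k, j) = exp(-r*dt) * [p_u * V(k+1, j+1) + p_m * V(k+1, j) + p_d * V(k+1, j-1)]
  V(1,-1) = exp(-r*dt) * [p_u*0.000000 + p_m*0.000000 + p_d*0.000000] = 0.000000
  V(1,+0) = exp(-r*dt) * [p_u*5.158669 + p_m*0.000000 + p_d*0.000000] = 1.005774
  V(1,+1) = exp(-r*dt) * [p_u*15.131089 + p_m*5.158669 + p_d*0.000000] = 6.280879
  V(0,+0) = exp(-r*dt) * [p_u*6.280879 + p_m*1.005774 + p_d*0.000000] = 1.873969

Answer: Price = V(0,0) = 1.8740


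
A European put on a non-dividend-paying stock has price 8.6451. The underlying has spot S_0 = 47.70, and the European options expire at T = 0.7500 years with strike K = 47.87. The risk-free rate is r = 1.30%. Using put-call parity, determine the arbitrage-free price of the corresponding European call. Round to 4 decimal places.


Answer: Call price = 8.9396

Derivation:
Put-call parity: C - P = S_0 * exp(-qT) - K * exp(-rT).
S_0 * exp(-qT) = 47.7000 * 1.00000000 = 47.70000000
K * exp(-rT) = 47.8700 * 0.99029738 = 47.40553544
C = P + S*exp(-qT) - K*exp(-rT)
C = 8.6451 + 47.70000000 - 47.40553544 = 8.9396


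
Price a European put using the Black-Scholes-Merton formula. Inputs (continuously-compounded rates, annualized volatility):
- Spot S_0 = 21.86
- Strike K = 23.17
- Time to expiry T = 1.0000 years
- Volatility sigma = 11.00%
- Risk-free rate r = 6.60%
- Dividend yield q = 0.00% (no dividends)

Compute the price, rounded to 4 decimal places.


Answer: Price = 0.8726

Derivation:
d1 = (ln(S/K) + (r - q + 0.5*sigma^2) * T) / (sigma * sqrt(T)) = 0.12591040
d2 = d1 - sigma * sqrt(T) = 0.01591040
exp(-rT) = 0.93613086; exp(-qT) = 1.00000000
P = K * exp(-rT) * N(-d2) - S_0 * exp(-qT) * N(-d1)
N(-d1) = 0.44990142; N(-d2) = 0.49365294
P = 23.1700 * 0.93613086 * 0.49365294 - 21.8600 * 1.00000000 * 0.44990142 = 0.8726


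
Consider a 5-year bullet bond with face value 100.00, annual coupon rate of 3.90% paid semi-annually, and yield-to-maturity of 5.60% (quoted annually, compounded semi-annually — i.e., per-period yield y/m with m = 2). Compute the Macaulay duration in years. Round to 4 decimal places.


Answer: Macaulay duration = 4.5714 years

Derivation:
Coupon per period c = face * coupon_rate / m = 1.950000
Periods per year m = 2; per-period yield y/m = 0.028000
Number of cashflows N = 10
Cashflows (t years, CF_t, discount factor 1/(1+y/m)^(m*t), PV):
  t = 0.5000: CF_t = 1.950000, DF = 0.972763, PV = 1.896887
  t = 1.0000: CF_t = 1.950000, DF = 0.946267, PV = 1.845221
  t = 1.5000: CF_t = 1.950000, DF = 0.920493, PV = 1.794962
  t = 2.0000: CF_t = 1.950000, DF = 0.895422, PV = 1.746072
  t = 2.5000: CF_t = 1.950000, DF = 0.871033, PV = 1.698514
  t = 3.0000: CF_t = 1.950000, DF = 0.847308, PV = 1.652251
  t = 3.5000: CF_t = 1.950000, DF = 0.824230, PV = 1.607248
  t = 4.0000: CF_t = 1.950000, DF = 0.801780, PV = 1.563471
  t = 4.5000: CF_t = 1.950000, DF = 0.779941, PV = 1.520886
  t = 5.0000: CF_t = 101.950000, DF = 0.758698, PV = 77.349246
Price P = sum_t PV_t = 92.674756
Macaulay numerator sum_t t * PV_t:
  t * PV_t at t = 0.5000: 0.948444
  t * PV_t at t = 1.0000: 1.845221
  t * PV_t at t = 1.5000: 2.692443
  t * PV_t at t = 2.0000: 3.492144
  t * PV_t at t = 2.5000: 4.246284
  t * PV_t at t = 3.0000: 4.956752
  t * PV_t at t = 3.5000: 5.625367
  t * PV_t at t = 4.0000: 6.253882
  t * PV_t at t = 4.5000: 6.843986
  t * PV_t at t = 5.0000: 386.746229
Macaulay duration D = (sum_t t * PV_t) / P = 423.650751 / 92.674756 = 4.571372


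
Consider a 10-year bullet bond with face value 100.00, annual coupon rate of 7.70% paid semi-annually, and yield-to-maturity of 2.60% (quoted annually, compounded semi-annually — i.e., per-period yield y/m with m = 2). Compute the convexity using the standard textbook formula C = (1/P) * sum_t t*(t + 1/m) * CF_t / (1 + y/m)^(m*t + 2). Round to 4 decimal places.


Answer: Convexity = 71.0551

Derivation:
Coupon per period c = face * coupon_rate / m = 3.850000
Periods per year m = 2; per-period yield y/m = 0.013000
Number of cashflows N = 20
Cashflows (t years, CF_t, discount factor 1/(1+y/m)^(m*t), PV):
  t = 0.5000: CF_t = 3.850000, DF = 0.987167, PV = 3.800592
  t = 1.0000: CF_t = 3.850000, DF = 0.974498, PV = 3.751819
  t = 1.5000: CF_t = 3.850000, DF = 0.961992, PV = 3.703671
  t = 2.0000: CF_t = 3.850000, DF = 0.949647, PV = 3.656141
  t = 2.5000: CF_t = 3.850000, DF = 0.937460, PV = 3.609221
  t = 3.0000: CF_t = 3.850000, DF = 0.925429, PV = 3.562903
  t = 3.5000: CF_t = 3.850000, DF = 0.913553, PV = 3.517180
  t = 4.0000: CF_t = 3.850000, DF = 0.901829, PV = 3.472044
  t = 4.5000: CF_t = 3.850000, DF = 0.890256, PV = 3.427486
  t = 5.0000: CF_t = 3.850000, DF = 0.878831, PV = 3.383501
  t = 5.5000: CF_t = 3.850000, DF = 0.867553, PV = 3.340080
  t = 6.0000: CF_t = 3.850000, DF = 0.856420, PV = 3.297216
  t = 6.5000: CF_t = 3.850000, DF = 0.845429, PV = 3.254902
  t = 7.0000: CF_t = 3.850000, DF = 0.834580, PV = 3.213131
  t = 7.5000: CF_t = 3.850000, DF = 0.823869, PV = 3.171897
  t = 8.0000: CF_t = 3.850000, DF = 0.813296, PV = 3.131191
  t = 8.5000: CF_t = 3.850000, DF = 0.802859, PV = 3.091008
  t = 9.0000: CF_t = 3.850000, DF = 0.792556, PV = 3.051341
  t = 9.5000: CF_t = 3.850000, DF = 0.782385, PV = 3.012182
  t = 10.0000: CF_t = 103.850000, DF = 0.772345, PV = 80.207983
Price P = sum_t PV_t = 144.655490
Convexity numerator sum_t t*(t + 1/m) * CF_t / (1+y/m)^(m*t + 2):
  t = 0.5000: term = 1.851835
  t = 1.0000: term = 5.484212
  t = 1.5000: term = 10.827664
  t = 2.0000: term = 17.814517
  t = 2.5000: term = 26.378851
  t = 3.0000: term = 36.456458
  t = 3.5000: term = 47.984808
  t = 4.0000: term = 60.903013
  t = 4.5000: term = 75.151793
  t = 5.0000: term = 90.673437
  t = 5.5000: term = 107.411772
  t = 6.0000: term = 125.312127
  t = 6.5000: term = 144.321305
  t = 7.0000: term = 164.387544
  t = 7.5000: term = 185.460493
  t = 8.0000: term = 207.491173
  t = 8.5000: term = 230.431954
  t = 9.0000: term = 254.236521
  t = 9.5000: term = 278.859845
  t = 10.0000: term = 8207.067437
Convexity = (1/P) * sum = 10278.506758 / 144.655490 = 71.055076


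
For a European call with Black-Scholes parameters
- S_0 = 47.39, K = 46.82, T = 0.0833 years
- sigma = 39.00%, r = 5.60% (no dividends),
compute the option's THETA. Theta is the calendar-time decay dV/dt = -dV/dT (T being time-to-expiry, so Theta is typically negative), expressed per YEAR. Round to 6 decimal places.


d1 = 0.2052272397; d2 = 0.0926664562
phi(d1) = 0.3906287560; exp(-qT) = 1.0000000000; exp(-rT) = 0.9953460633
Theta = -S*exp(-qT)*phi(d1)*sigma/(2*sqrt(T)) - r*K*exp(-rT)*N(d2) + q*S*exp(-qT)*N(d1)
N(d1) = 0.5813027059; N(d2) = 0.5369157268; sqrt(T) = 0.2886173938
Term 1 = -47.3900 * 1.0000000000 * 0.3906287560 * 0.3900 / (2 * 0.2886173938) = -12.5072845337
Term 2 = -0.0560 * 46.8200 * 0.9953460633 * 0.5369157268 = -1.4011985026
Term 3 = 0 (no dividend yield, q = 0)
Theta = -12.5072845337 + (-1.4011985026) + (0.0000000000) = -13.908483

Answer: Theta = -13.908483


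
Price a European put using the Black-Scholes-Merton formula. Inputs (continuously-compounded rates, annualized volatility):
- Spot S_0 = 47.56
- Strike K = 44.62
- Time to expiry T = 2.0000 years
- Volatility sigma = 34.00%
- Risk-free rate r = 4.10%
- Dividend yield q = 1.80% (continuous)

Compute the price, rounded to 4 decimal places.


Answer: Price = 6.0879

Derivation:
d1 = (ln(S/K) + (r - q + 0.5*sigma^2) * T) / (sigma * sqrt(T)) = 0.46879075
d2 = d1 - sigma * sqrt(T) = -0.01204186
exp(-rT) = 0.92127196; exp(-qT) = 0.96464029
P = K * exp(-rT) * N(-d2) - S_0 * exp(-qT) * N(-d1)
N(-d1) = 0.31960960; N(-d2) = 0.50480389
P = 44.6200 * 0.92127196 * 0.50480389 - 47.5600 * 0.96464029 * 0.31960960 = 6.0879


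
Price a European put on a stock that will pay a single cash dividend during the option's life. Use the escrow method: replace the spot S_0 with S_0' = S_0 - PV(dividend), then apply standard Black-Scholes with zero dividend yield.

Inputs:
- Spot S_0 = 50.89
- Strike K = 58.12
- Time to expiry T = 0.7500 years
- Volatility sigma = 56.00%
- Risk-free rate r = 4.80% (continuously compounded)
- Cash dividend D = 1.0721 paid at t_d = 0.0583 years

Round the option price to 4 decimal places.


PV(D) = D * exp(-r * t_d) = 1.0721 * 0.99720551 = 1.06910403
S_0' = S_0 - PV(D) = 50.8900 - 1.06910403 = 49.82089597
d1 = (ln(S_0'/K) + (r + sigma^2/2)*T) / (sigma*sqrt(T)) = -0.00098014
d2 = d1 - sigma*sqrt(T) = -0.48595437
exp(-rT) = 0.96464029
N(-d1) = 0.50039102; N(-d2) = 0.68650024
P = K * exp(-rT) * N(-d2) - S_0' * N(-d1) = 58.1200 * 0.96464029 * 0.68650024 - 49.82089597 * 0.50039102 = 13.5586

Answer: Price = 13.5586


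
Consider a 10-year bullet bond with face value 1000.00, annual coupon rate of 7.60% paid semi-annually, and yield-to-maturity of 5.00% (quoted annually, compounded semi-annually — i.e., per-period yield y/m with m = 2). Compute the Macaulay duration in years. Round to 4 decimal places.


Coupon per period c = face * coupon_rate / m = 38.000000
Periods per year m = 2; per-period yield y/m = 0.025000
Number of cashflows N = 20
Cashflows (t years, CF_t, discount factor 1/(1+y/m)^(m*t), PV):
  t = 0.5000: CF_t = 38.000000, DF = 0.975610, PV = 37.073171
  t = 1.0000: CF_t = 38.000000, DF = 0.951814, PV = 36.168947
  t = 1.5000: CF_t = 38.000000, DF = 0.928599, PV = 35.286778
  t = 2.0000: CF_t = 38.000000, DF = 0.905951, PV = 34.426125
  t = 2.5000: CF_t = 38.000000, DF = 0.883854, PV = 33.586463
  t = 3.0000: CF_t = 38.000000, DF = 0.862297, PV = 32.767281
  t = 3.5000: CF_t = 38.000000, DF = 0.841265, PV = 31.968079
  t = 4.0000: CF_t = 38.000000, DF = 0.820747, PV = 31.188370
  t = 4.5000: CF_t = 38.000000, DF = 0.800728, PV = 30.427678
  t = 5.0000: CF_t = 38.000000, DF = 0.781198, PV = 29.685539
  t = 5.5000: CF_t = 38.000000, DF = 0.762145, PV = 28.961502
  t = 6.0000: CF_t = 38.000000, DF = 0.743556, PV = 28.255124
  t = 6.5000: CF_t = 38.000000, DF = 0.725420, PV = 27.565974
  t = 7.0000: CF_t = 38.000000, DF = 0.707727, PV = 26.893633
  t = 7.5000: CF_t = 38.000000, DF = 0.690466, PV = 26.237691
  t = 8.0000: CF_t = 38.000000, DF = 0.673625, PV = 25.597747
  t = 8.5000: CF_t = 38.000000, DF = 0.657195, PV = 24.973412
  t = 9.0000: CF_t = 38.000000, DF = 0.641166, PV = 24.364305
  t = 9.5000: CF_t = 38.000000, DF = 0.625528, PV = 23.770053
  t = 10.0000: CF_t = 1038.000000, DF = 0.610271, PV = 633.461239
Price P = sum_t PV_t = 1202.659110
Macaulay numerator sum_t t * PV_t:
  t * PV_t at t = 0.5000: 18.536585
  t * PV_t at t = 1.0000: 36.168947
  t * PV_t at t = 1.5000: 52.930166
  t * PV_t at t = 2.0000: 68.852249
  t * PV_t at t = 2.5000: 83.966157
  t * PV_t at t = 3.0000: 98.301843
  t * PV_t at t = 3.5000: 111.888276
  t * PV_t at t = 4.0000: 124.753479
  t * PV_t at t = 4.5000: 136.924550
  t * PV_t at t = 5.0000: 148.427696
  t * PV_t at t = 5.5000: 159.288259
  t * PV_t at t = 6.0000: 169.530742
  t * PV_t at t = 6.5000: 179.178833
  t * PV_t at t = 7.0000: 188.255434
  t * PV_t at t = 7.5000: 196.782684
  t * PV_t at t = 8.0000: 204.781980
  t * PV_t at t = 8.5000: 212.274003
  t * PV_t at t = 9.0000: 219.278741
  t * PV_t at t = 9.5000: 225.815506
  t * PV_t at t = 10.0000: 6334.612387
Macaulay duration D = (sum_t t * PV_t) / P = 8970.548518 / 1202.659110 = 7.458929

Answer: Macaulay duration = 7.4589 years


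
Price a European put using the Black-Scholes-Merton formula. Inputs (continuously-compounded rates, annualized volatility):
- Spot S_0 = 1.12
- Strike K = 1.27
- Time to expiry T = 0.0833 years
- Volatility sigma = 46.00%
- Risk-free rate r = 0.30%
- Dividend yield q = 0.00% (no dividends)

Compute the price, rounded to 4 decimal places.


d1 = (ln(S/K) + (r - q + 0.5*sigma^2) * T) / (sigma * sqrt(T)) = -0.87843974
d2 = d1 - sigma * sqrt(T) = -1.01120375
exp(-rT) = 0.99975013; exp(-qT) = 1.00000000
P = K * exp(-rT) * N(-d2) - S_0 * exp(-qT) * N(-d1)
N(-d1) = 0.81014744; N(-d2) = 0.84404054
P = 1.2700 * 0.99975013 * 0.84404054 - 1.1200 * 1.00000000 * 0.81014744 = 0.1643

Answer: Price = 0.1643


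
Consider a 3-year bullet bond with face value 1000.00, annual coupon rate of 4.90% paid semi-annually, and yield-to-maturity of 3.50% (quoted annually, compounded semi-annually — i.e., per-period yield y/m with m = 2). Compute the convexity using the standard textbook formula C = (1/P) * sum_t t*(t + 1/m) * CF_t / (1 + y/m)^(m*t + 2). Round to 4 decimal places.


Answer: Convexity = 9.3788

Derivation:
Coupon per period c = face * coupon_rate / m = 24.500000
Periods per year m = 2; per-period yield y/m = 0.017500
Number of cashflows N = 6
Cashflows (t years, CF_t, discount factor 1/(1+y/m)^(m*t), PV):
  t = 0.5000: CF_t = 24.500000, DF = 0.982801, PV = 24.078624
  t = 1.0000: CF_t = 24.500000, DF = 0.965898, PV = 23.664495
  t = 1.5000: CF_t = 24.500000, DF = 0.949285, PV = 23.257489
  t = 2.0000: CF_t = 24.500000, DF = 0.932959, PV = 22.857483
  t = 2.5000: CF_t = 24.500000, DF = 0.916913, PV = 22.464357
  t = 3.0000: CF_t = 1024.500000, DF = 0.901143, PV = 923.220534
Price P = sum_t PV_t = 1039.542983
Convexity numerator sum_t t*(t + 1/m) * CF_t / (1+y/m)^(m*t + 2):
  t = 0.5000: term = 11.628745
  t = 1.0000: term = 34.286225
  t = 1.5000: term = 67.393071
  t = 2.0000: term = 110.389961
  t = 2.5000: term = 162.737044
  t = 3.0000: term = 9363.234895
Convexity = (1/P) * sum = 9749.669941 / 1039.542983 = 9.378804


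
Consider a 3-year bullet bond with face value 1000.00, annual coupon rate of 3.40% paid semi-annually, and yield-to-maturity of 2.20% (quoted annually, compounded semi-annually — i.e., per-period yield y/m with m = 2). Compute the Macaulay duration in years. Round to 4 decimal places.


Coupon per period c = face * coupon_rate / m = 17.000000
Periods per year m = 2; per-period yield y/m = 0.011000
Number of cashflows N = 6
Cashflows (t years, CF_t, discount factor 1/(1+y/m)^(m*t), PV):
  t = 0.5000: CF_t = 17.000000, DF = 0.989120, PV = 16.815035
  t = 1.0000: CF_t = 17.000000, DF = 0.978358, PV = 16.632082
  t = 1.5000: CF_t = 17.000000, DF = 0.967713, PV = 16.451119
  t = 2.0000: CF_t = 17.000000, DF = 0.957184, PV = 16.272126
  t = 2.5000: CF_t = 17.000000, DF = 0.946769, PV = 16.095080
  t = 3.0000: CF_t = 1017.000000, DF = 0.936468, PV = 952.388230
Price P = sum_t PV_t = 1034.653671
Macaulay numerator sum_t t * PV_t:
  t * PV_t at t = 0.5000: 8.407517
  t * PV_t at t = 1.0000: 16.632082
  t * PV_t at t = 1.5000: 24.676679
  t * PV_t at t = 2.0000: 32.544252
  t * PV_t at t = 2.5000: 40.237700
  t * PV_t at t = 3.0000: 2857.164689
Macaulay duration D = (sum_t t * PV_t) / P = 2979.662919 / 1034.653671 = 2.879865

Answer: Macaulay duration = 2.8799 years


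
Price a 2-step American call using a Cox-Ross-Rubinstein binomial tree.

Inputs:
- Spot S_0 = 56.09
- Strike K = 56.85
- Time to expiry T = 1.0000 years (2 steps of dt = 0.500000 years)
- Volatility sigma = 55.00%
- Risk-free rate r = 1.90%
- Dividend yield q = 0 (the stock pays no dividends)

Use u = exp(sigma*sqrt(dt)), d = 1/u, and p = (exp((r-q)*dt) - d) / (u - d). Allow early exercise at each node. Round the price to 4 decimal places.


dt = T/N = 0.500000
u = exp(sigma*sqrt(dt)) = 1.475370; d = 1/u = 0.677796
p = (exp((r-q)*dt) - d) / (u - d) = 0.415948
Discount per step: exp(-r*dt) = 0.990545
Stock lattice S(k, i) with i counting down-moves:
  k=0: S(0,0) = 56.0900
  k=1: S(1,0) = 82.7535; S(1,1) = 38.0176
  k=2: S(2,0) = 122.0920; S(2,1) = 56.0900; S(2,2) = 25.7682
Terminal payoffs V(N, i) = max(S_T - K, 0):
  V(2,0) = 65.242018; V(2,1) = 0.000000; V(2,2) = 0.000000
Backward induction: V(k, i) = exp(-r*dt) * [p * V(k+1, i) + (1-p) * V(k+1, i+1)]; then take max(V_cont, immediate exercise) for American.
  V(1,0) = exp(-r*dt) * [p*65.242018 + (1-p)*0.000000] = 26.880697; exercise = 25.903497; V(1,0) = max -> 26.880697
  V(1,1) = exp(-r*dt) * [p*0.000000 + (1-p)*0.000000] = 0.000000; exercise = 0.000000; V(1,1) = max -> 0.000000
  V(0,0) = exp(-r*dt) * [p*26.880697 + (1-p)*0.000000] = 11.075254; exercise = 0.000000; V(0,0) = max -> 11.075254

Answer: Price = V(0,0) = 11.0753


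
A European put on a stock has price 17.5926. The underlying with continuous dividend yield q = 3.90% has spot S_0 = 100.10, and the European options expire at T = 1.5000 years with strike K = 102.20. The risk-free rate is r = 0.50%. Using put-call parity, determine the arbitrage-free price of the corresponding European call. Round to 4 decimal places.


Answer: Call price = 10.5684

Derivation:
Put-call parity: C - P = S_0 * exp(-qT) - K * exp(-rT).
S_0 * exp(-qT) = 100.1000 * 0.94317824 = 94.41214186
K * exp(-rT) = 102.2000 * 0.99252805 = 101.43636720
C = P + S*exp(-qT) - K*exp(-rT)
C = 17.5926 + 94.41214186 - 101.43636720 = 10.5684


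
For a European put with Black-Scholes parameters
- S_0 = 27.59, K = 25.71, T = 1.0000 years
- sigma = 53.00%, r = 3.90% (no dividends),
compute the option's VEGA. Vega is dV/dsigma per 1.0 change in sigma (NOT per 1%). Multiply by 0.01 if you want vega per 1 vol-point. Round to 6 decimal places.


d1 = 0.4717422018; d2 = -0.0582577982
phi(d1) = 0.3569323947; exp(-qT) = 1.0000000000; exp(-rT) = 0.9617507091
Vega = S * exp(-qT) * phi(d1) * sqrt(T) = 27.5900 * 1.0000000000 * 0.3569323947 * 1.0000000000 = 9.847765

Answer: Vega = 9.847765


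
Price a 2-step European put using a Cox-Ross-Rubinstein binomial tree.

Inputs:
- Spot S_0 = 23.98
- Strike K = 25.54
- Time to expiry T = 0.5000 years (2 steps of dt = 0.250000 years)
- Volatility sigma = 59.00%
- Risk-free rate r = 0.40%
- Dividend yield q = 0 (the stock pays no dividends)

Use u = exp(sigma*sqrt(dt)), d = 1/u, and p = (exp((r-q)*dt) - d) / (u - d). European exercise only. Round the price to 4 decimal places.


Answer: Price = V(0,0) = 4.7553

Derivation:
dt = T/N = 0.250000
u = exp(sigma*sqrt(dt)) = 1.343126; d = 1/u = 0.744532
p = (exp((r-q)*dt) - d) / (u - d) = 0.428452
Discount per step: exp(-r*dt) = 0.999000
Stock lattice S(k, i) with i counting down-moves:
  k=0: S(0,0) = 23.9800
  k=1: S(1,0) = 32.2082; S(1,1) = 17.8539
  k=2: S(2,0) = 43.2596; S(2,1) = 23.9800; S(2,2) = 13.2928
Terminal payoffs V(N, i) = max(K - S_T, 0):
  V(2,0) = 0.000000; V(2,1) = 1.560000; V(2,2) = 12.247232
Backward induction: V(k, i) = exp(-r*dt) * [p * V(k+1, i) + (1-p) * V(k+1, i+1)].
  V(1,0) = exp(-r*dt) * [p*0.000000 + (1-p)*1.560000] = 0.890724
  V(1,1) = exp(-r*dt) * [p*1.560000 + (1-p)*12.247232] = 7.660605
  V(0,0) = exp(-r*dt) * [p*0.890724 + (1-p)*7.660605] = 4.755281


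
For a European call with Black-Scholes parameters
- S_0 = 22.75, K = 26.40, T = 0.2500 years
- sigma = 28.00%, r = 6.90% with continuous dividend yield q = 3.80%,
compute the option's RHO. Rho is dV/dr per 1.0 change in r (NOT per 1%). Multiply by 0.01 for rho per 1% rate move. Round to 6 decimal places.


d1 = -0.9374918911; d2 = -1.0774918911
phi(d1) = 0.2570758616; exp(-qT) = 0.9905449824; exp(-rT) = 0.9828979294
N(d2) = 0.1406302857
Rho = K*T*exp(-rT)*N(d2) = 26.4000 * 0.2500 * 0.9828979294 * 0.1406302857 = 0.912286

Answer: Rho = 0.912286


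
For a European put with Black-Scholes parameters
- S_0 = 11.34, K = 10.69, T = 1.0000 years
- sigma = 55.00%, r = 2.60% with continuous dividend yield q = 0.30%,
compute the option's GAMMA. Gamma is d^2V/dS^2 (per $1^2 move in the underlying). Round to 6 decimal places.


Answer: Gamma = 0.058286

Derivation:
d1 = 0.4241410423; d2 = -0.1258589577
phi(d1) = 0.3646248198; exp(-qT) = 0.9970044955; exp(-rT) = 0.9743350896
Gamma = exp(-qT) * phi(d1) / (S * sigma * sqrt(T)) = 0.9970044955 * 0.3646248198 / (11.3400 * 0.5500 * 1.0000000000) = 0.058286


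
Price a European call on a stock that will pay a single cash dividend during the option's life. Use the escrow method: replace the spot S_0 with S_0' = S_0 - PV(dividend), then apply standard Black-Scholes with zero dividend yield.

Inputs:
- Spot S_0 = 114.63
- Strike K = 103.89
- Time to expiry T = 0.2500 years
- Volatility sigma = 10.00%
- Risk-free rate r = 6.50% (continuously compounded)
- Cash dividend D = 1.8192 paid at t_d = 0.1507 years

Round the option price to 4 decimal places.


PV(D) = D * exp(-r * t_d) = 1.8192 * 0.99025232 = 1.80146702
S_0' = S_0 - PV(D) = 114.6300 - 1.80146702 = 112.82853298
d1 = (ln(S_0'/K) + (r + sigma^2/2)*T) / (sigma*sqrt(T)) = 2.00073224
d2 = d1 - sigma*sqrt(T) = 1.95073224
exp(-rT) = 0.98388132
N(d1) = 0.97728937; N(d2) = 0.97445555
C = S_0' * N(d1) - K * exp(-rT) * N(d2) = 112.82853298 * 0.97728937 - 103.8900 * 0.98388132 * 0.97445555 = 10.6617

Answer: Price = 10.6617


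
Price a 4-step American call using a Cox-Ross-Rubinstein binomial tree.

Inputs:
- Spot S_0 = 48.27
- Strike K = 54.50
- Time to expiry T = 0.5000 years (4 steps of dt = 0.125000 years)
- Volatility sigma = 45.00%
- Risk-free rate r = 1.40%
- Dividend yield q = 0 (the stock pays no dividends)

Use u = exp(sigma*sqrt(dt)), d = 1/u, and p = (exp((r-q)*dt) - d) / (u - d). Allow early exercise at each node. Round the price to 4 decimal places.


Answer: Price = V(0,0) = 4.2582

Derivation:
dt = T/N = 0.125000
u = exp(sigma*sqrt(dt)) = 1.172454; d = 1/u = 0.852912
p = (exp((r-q)*dt) - d) / (u - d) = 0.465790
Discount per step: exp(-r*dt) = 0.998252
Stock lattice S(k, i) with i counting down-moves:
  k=0: S(0,0) = 48.2700
  k=1: S(1,0) = 56.5944; S(1,1) = 41.1701
  k=2: S(2,0) = 66.3543; S(2,1) = 48.2700; S(2,2) = 35.1144
  k=3: S(3,0) = 77.7973; S(3,1) = 56.5944; S(3,2) = 41.1701; S(3,3) = 29.9495
  k=4: S(4,0) = 91.2138; S(4,1) = 66.3543; S(4,2) = 48.2700; S(4,3) = 35.1144; S(4,4) = 25.5443
Terminal payoffs V(N, i) = max(S_T - K, 0):
  V(4,0) = 36.713814; V(4,1) = 11.854282; V(4,2) = 0.000000; V(4,3) = 0.000000; V(4,4) = 0.000000
Backward induction: V(k, i) = exp(-r*dt) * [p * V(k+1, i) + (1-p) * V(k+1, i+1)]; then take max(V_cont, immediate exercise) for American.
  V(3,0) = exp(-r*dt) * [p*36.713814 + (1-p)*11.854282] = 23.392638; exercise = 23.297347; V(3,0) = max -> 23.392638
  V(3,1) = exp(-r*dt) * [p*11.854282 + (1-p)*0.000000] = 5.511956; exercise = 2.094357; V(3,1) = max -> 5.511956
  V(3,2) = exp(-r*dt) * [p*0.000000 + (1-p)*0.000000] = 0.000000; exercise = 0.000000; V(3,2) = max -> 0.000000
  V(3,3) = exp(-r*dt) * [p*0.000000 + (1-p)*0.000000] = 0.000000; exercise = 0.000000; V(3,3) = max -> 0.000000
  V(2,0) = exp(-r*dt) * [p*23.392638 + (1-p)*5.511956] = 13.816404; exercise = 11.854282; V(2,0) = max -> 13.816404
  V(2,1) = exp(-r*dt) * [p*5.511956 + (1-p)*0.000000] = 2.562926; exercise = 0.000000; V(2,1) = max -> 2.562926
  V(2,2) = exp(-r*dt) * [p*0.000000 + (1-p)*0.000000] = 0.000000; exercise = 0.000000; V(2,2) = max -> 0.000000
  V(1,0) = exp(-r*dt) * [p*13.816404 + (1-p)*2.562926] = 7.791041; exercise = 2.094357; V(1,0) = max -> 7.791041
  V(1,1) = exp(-r*dt) * [p*2.562926 + (1-p)*0.000000] = 1.191699; exercise = 0.000000; V(1,1) = max -> 1.191699
  V(0,0) = exp(-r*dt) * [p*7.791041 + (1-p)*1.191699] = 4.258150; exercise = 0.000000; V(0,0) = max -> 4.258150


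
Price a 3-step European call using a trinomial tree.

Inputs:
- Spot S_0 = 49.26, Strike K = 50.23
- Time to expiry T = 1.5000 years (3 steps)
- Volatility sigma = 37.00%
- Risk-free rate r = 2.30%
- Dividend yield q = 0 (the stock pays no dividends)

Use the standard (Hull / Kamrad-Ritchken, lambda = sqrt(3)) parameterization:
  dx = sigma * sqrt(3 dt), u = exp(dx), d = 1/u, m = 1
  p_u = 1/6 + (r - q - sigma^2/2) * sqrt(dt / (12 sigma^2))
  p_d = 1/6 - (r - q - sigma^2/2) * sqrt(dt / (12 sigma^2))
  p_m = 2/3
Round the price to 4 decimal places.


dt = T/N = 0.500000; dx = sigma*sqrt(3*dt) = 0.453156
u = exp(dx) = 1.573269; d = 1/u = 0.635619
p_u = 0.141592, p_m = 0.666667, p_d = 0.191741
Discount per step: exp(-r*dt) = 0.988566
Stock lattice S(k, j) with j the centered position index:
  k=0: S(0,+0) = 49.2600
  k=1: S(1,-1) = 31.3106; S(1,+0) = 49.2600; S(1,+1) = 77.4992
  k=2: S(2,-2) = 19.9016; S(2,-1) = 31.3106; S(2,+0) = 49.2600; S(2,+1) = 77.4992; S(2,+2) = 121.9271
  k=3: S(3,-3) = 12.6499; S(3,-2) = 19.9016; S(3,-1) = 31.3106; S(3,+0) = 49.2600; S(3,+1) = 77.4992; S(3,+2) = 121.9271; S(3,+3) = 191.8242
Terminal payoffs V(N, j) = max(S_T - K, 0):
  V(3,-3) = 0.000000; V(3,-2) = 0.000000; V(3,-1) = 0.000000; V(3,+0) = 0.000000; V(3,+1) = 27.269230; V(3,+2) = 71.697133; V(3,+3) = 141.594176
Backward induction: V(k, j) = exp(-r*dt) * [p_u * V(k+1, j+1) + p_m * V(k+1, j) + p_d * V(k+1, j-1)]
  V(2,-2) = exp(-r*dt) * [p_u*0.000000 + p_m*0.000000 + p_d*0.000000] = 0.000000
  V(2,-1) = exp(-r*dt) * [p_u*0.000000 + p_m*0.000000 + p_d*0.000000] = 0.000000
  V(2,+0) = exp(-r*dt) * [p_u*27.269230 + p_m*0.000000 + p_d*0.000000] = 3.816970
  V(2,+1) = exp(-r*dt) * [p_u*71.697133 + p_m*27.269230 + p_d*0.000000] = 28.007319
  V(2,+2) = exp(-r*dt) * [p_u*141.594176 + p_m*71.697133 + p_d*27.269230] = 72.239833
  V(1,-1) = exp(-r*dt) * [p_u*3.816970 + p_m*0.000000 + p_d*0.000000] = 0.534275
  V(1,+0) = exp(-r*dt) * [p_u*28.007319 + p_m*3.816970 + p_d*0.000000] = 6.435834
  V(1,+1) = exp(-r*dt) * [p_u*72.239833 + p_m*28.007319 + p_d*3.816970] = 29.293217
  V(0,+0) = exp(-r*dt) * [p_u*29.293217 + p_m*6.435834 + p_d*0.534275] = 8.443042

Answer: Price = V(0,0) = 8.4430


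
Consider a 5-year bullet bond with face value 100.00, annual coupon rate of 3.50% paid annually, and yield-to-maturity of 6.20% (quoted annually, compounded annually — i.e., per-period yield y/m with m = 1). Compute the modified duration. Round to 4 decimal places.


Answer: Modified duration = 4.3780

Derivation:
Coupon per period c = face * coupon_rate / m = 3.500000
Periods per year m = 1; per-period yield y/m = 0.062000
Number of cashflows N = 5
Cashflows (t years, CF_t, discount factor 1/(1+y/m)^(m*t), PV):
  t = 1.0000: CF_t = 3.500000, DF = 0.941620, PV = 3.295669
  t = 2.0000: CF_t = 3.500000, DF = 0.886647, PV = 3.103266
  t = 3.0000: CF_t = 3.500000, DF = 0.834885, PV = 2.922096
  t = 4.0000: CF_t = 3.500000, DF = 0.786144, PV = 2.751503
  t = 5.0000: CF_t = 103.500000, DF = 0.740248, PV = 76.615699
Price P = sum_t PV_t = 88.688232
First compute Macaulay numerator sum_t t * PV_t:
  t * PV_t at t = 1.0000: 3.295669
  t * PV_t at t = 2.0000: 6.206532
  t * PV_t at t = 3.0000: 8.766288
  t * PV_t at t = 4.0000: 11.006012
  t * PV_t at t = 5.0000: 383.078493
Macaulay duration D = 412.352994 / 88.688232 = 4.649467
Modified duration = D / (1 + y/m) = 4.649467 / (1 + 0.062000) = 4.378029


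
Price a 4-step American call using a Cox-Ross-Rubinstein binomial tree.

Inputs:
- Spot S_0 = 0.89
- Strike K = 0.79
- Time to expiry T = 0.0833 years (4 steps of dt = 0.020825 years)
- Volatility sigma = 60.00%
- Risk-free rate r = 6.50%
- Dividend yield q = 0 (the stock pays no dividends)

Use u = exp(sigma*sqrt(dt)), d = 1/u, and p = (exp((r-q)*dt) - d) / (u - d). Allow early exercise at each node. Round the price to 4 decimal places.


dt = T/N = 0.020825
u = exp(sigma*sqrt(dt)) = 1.090444; d = 1/u = 0.917057
p = (exp((r-q)*dt) - d) / (u - d) = 0.486179
Discount per step: exp(-r*dt) = 0.998647
Stock lattice S(k, i) with i counting down-moves:
  k=0: S(0,0) = 0.8900
  k=1: S(1,0) = 0.9705; S(1,1) = 0.8162
  k=2: S(2,0) = 1.0583; S(2,1) = 0.8900; S(2,2) = 0.7485
  k=3: S(3,0) = 1.1540; S(3,1) = 0.9705; S(3,2) = 0.8162; S(3,3) = 0.6864
  k=4: S(4,0) = 1.2584; S(4,1) = 1.0583; S(4,2) = 0.8900; S(4,3) = 0.7485; S(4,4) = 0.6295
Terminal payoffs V(N, i) = max(S_T - K, 0):
  V(4,0) = 0.468357; V(4,1) = 0.268271; V(4,2) = 0.100000; V(4,3) = 0.000000; V(4,4) = 0.000000
Backward induction: V(k, i) = exp(-r*dt) * [p * V(k+1, i) + (1-p) * V(k+1, i+1)]; then take max(V_cont, immediate exercise) for American.
  V(3,0) = exp(-r*dt) * [p*0.468357 + (1-p)*0.268271] = 0.365054; exercise = 0.363986; V(3,0) = max -> 0.365054
  V(3,1) = exp(-r*dt) * [p*0.268271 + (1-p)*0.100000] = 0.181564; exercise = 0.180495; V(3,1) = max -> 0.181564
  V(3,2) = exp(-r*dt) * [p*0.100000 + (1-p)*0.000000] = 0.048552; exercise = 0.026181; V(3,2) = max -> 0.048552
  V(3,3) = exp(-r*dt) * [p*0.000000 + (1-p)*0.000000] = 0.000000; exercise = 0.000000; V(3,3) = max -> 0.000000
  V(2,0) = exp(-r*dt) * [p*0.365054 + (1-p)*0.181564] = 0.270407; exercise = 0.268271; V(2,0) = max -> 0.270407
  V(2,1) = exp(-r*dt) * [p*0.181564 + (1-p)*0.048552] = 0.113067; exercise = 0.100000; V(2,1) = max -> 0.113067
  V(2,2) = exp(-r*dt) * [p*0.048552 + (1-p)*0.000000] = 0.023573; exercise = 0.000000; V(2,2) = max -> 0.023573
  V(1,0) = exp(-r*dt) * [p*0.270407 + (1-p)*0.113067] = 0.189306; exercise = 0.180495; V(1,0) = max -> 0.189306
  V(1,1) = exp(-r*dt) * [p*0.113067 + (1-p)*0.023573] = 0.066992; exercise = 0.026181; V(1,1) = max -> 0.066992
  V(0,0) = exp(-r*dt) * [p*0.189306 + (1-p)*0.066992] = 0.126288; exercise = 0.100000; V(0,0) = max -> 0.126288

Answer: Price = V(0,0) = 0.1263


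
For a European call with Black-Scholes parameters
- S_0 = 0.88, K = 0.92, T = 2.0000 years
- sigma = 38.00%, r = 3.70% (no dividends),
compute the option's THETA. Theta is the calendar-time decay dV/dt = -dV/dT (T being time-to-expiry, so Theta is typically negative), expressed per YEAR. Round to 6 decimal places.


d1 = 0.3236841533; d2 = -0.2137170004
phi(d1) = 0.3785813701; exp(-qT) = 1.0000000000; exp(-rT) = 0.9286716938
Theta = -S*exp(-qT)*phi(d1)*sigma/(2*sqrt(T)) - r*K*exp(-rT)*N(d2) + q*S*exp(-qT)*N(d1)
N(d1) = 0.6269114153; N(d2) = 0.4153838766; sqrt(T) = 1.4142135624
Term 1 = -0.8800 * 1.0000000000 * 0.3785813701 * 0.3800 / (2 * 1.4142135624) = -0.0447590143
Term 2 = -0.0370 * 0.9200 * 0.9286716938 * 0.4153838766 = -0.0131311087
Term 3 = 0 (no dividend yield, q = 0)
Theta = -0.0447590143 + (-0.0131311087) + (0.0000000000) = -0.057890

Answer: Theta = -0.057890


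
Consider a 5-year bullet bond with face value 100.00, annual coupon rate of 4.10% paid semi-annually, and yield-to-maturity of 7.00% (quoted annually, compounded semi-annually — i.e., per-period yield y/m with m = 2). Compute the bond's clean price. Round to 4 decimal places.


Answer: Price = 87.9409

Derivation:
Coupon per period c = face * coupon_rate / m = 2.050000
Periods per year m = 2; per-period yield y/m = 0.035000
Number of cashflows N = 10
Cashflows (t years, CF_t, discount factor 1/(1+y/m)^(m*t), PV):
  t = 0.5000: CF_t = 2.050000, DF = 0.966184, PV = 1.980676
  t = 1.0000: CF_t = 2.050000, DF = 0.933511, PV = 1.913697
  t = 1.5000: CF_t = 2.050000, DF = 0.901943, PV = 1.848983
  t = 2.0000: CF_t = 2.050000, DF = 0.871442, PV = 1.786457
  t = 2.5000: CF_t = 2.050000, DF = 0.841973, PV = 1.726045
  t = 3.0000: CF_t = 2.050000, DF = 0.813501, PV = 1.667676
  t = 3.5000: CF_t = 2.050000, DF = 0.785991, PV = 1.611281
  t = 4.0000: CF_t = 2.050000, DF = 0.759412, PV = 1.556794
  t = 4.5000: CF_t = 2.050000, DF = 0.733731, PV = 1.504148
  t = 5.0000: CF_t = 102.050000, DF = 0.708919, PV = 72.345165
Price P = sum_t PV_t = 87.940922


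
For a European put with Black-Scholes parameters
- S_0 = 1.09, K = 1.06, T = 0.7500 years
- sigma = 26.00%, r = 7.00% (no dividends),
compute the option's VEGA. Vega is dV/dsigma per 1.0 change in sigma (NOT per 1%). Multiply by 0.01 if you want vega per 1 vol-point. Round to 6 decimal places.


d1 = 0.4696912676; d2 = 0.2445246626
phi(d1) = 0.3572771469; exp(-qT) = 1.0000000000; exp(-rT) = 0.9488543211
Vega = S * exp(-qT) * phi(d1) * sqrt(T) = 1.0900 * 1.0000000000 * 0.3572771469 * 0.8660254038 = 0.337258

Answer: Vega = 0.337258


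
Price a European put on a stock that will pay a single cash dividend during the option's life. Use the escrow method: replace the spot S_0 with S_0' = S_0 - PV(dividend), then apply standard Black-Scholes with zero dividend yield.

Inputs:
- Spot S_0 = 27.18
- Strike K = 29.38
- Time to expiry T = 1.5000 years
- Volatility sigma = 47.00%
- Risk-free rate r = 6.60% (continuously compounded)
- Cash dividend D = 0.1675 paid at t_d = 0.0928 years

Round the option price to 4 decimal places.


Answer: Price = 5.8739

Derivation:
PV(D) = D * exp(-r * t_d) = 0.1675 * 0.99389392 = 0.16647723
S_0' = S_0 - PV(D) = 27.1800 - 0.16647723 = 27.01352277
d1 = (ln(S_0'/K) + (r + sigma^2/2)*T) / (sigma*sqrt(T)) = 0.31391412
d2 = d1 - sigma*sqrt(T) = -0.26171597
exp(-rT) = 0.90574271
N(-d1) = 0.37679313; N(-d2) = 0.60322979
P = K * exp(-rT) * N(-d2) - S_0' * N(-d1) = 29.3800 * 0.90574271 * 0.60322979 - 27.01352277 * 0.37679313 = 5.8739


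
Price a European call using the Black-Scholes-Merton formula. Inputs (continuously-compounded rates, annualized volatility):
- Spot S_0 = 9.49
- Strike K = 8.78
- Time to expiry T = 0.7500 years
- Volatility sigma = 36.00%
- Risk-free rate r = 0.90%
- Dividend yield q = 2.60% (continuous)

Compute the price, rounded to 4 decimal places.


Answer: Price = 1.4335

Derivation:
d1 = (ln(S/K) + (r - q + 0.5*sigma^2) * T) / (sigma * sqrt(T)) = 0.36441132
d2 = d1 - sigma * sqrt(T) = 0.05264217
exp(-rT) = 0.99327273; exp(-qT) = 0.98068890
C = S_0 * exp(-qT) * N(d1) - K * exp(-rT) * N(d2)
N(d1) = 0.64222456; N(d2) = 0.52099149
C = 9.4900 * 0.98068890 * 0.64222456 - 8.7800 * 0.99327273 * 0.52099149 = 1.4335


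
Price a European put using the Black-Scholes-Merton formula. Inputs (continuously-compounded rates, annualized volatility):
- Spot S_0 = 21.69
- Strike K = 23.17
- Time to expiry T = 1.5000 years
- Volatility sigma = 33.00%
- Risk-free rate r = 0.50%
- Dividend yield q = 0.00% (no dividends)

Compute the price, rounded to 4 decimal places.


d1 = (ln(S/K) + (r - q + 0.5*sigma^2) * T) / (sigma * sqrt(T)) = 0.05732297
d2 = d1 - sigma * sqrt(T) = -0.34684283
exp(-rT) = 0.99252805; exp(-qT) = 1.00000000
P = K * exp(-rT) * N(-d2) - S_0 * exp(-qT) * N(-d1)
N(-d1) = 0.47714396; N(-d2) = 0.63564530
P = 23.1700 * 0.99252805 * 0.63564530 - 21.6900 * 1.00000000 * 0.47714396 = 4.2686

Answer: Price = 4.2686


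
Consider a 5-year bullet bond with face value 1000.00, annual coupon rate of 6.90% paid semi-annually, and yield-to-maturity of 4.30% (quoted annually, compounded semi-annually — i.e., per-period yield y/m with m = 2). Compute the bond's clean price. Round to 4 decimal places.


Answer: Price = 1115.8624

Derivation:
Coupon per period c = face * coupon_rate / m = 34.500000
Periods per year m = 2; per-period yield y/m = 0.021500
Number of cashflows N = 10
Cashflows (t years, CF_t, discount factor 1/(1+y/m)^(m*t), PV):
  t = 0.5000: CF_t = 34.500000, DF = 0.978953, PV = 33.773862
  t = 1.0000: CF_t = 34.500000, DF = 0.958348, PV = 33.063007
  t = 1.5000: CF_t = 34.500000, DF = 0.938177, PV = 32.367114
  t = 2.0000: CF_t = 34.500000, DF = 0.918431, PV = 31.685868
  t = 2.5000: CF_t = 34.500000, DF = 0.899100, PV = 31.018961
  t = 3.0000: CF_t = 34.500000, DF = 0.880177, PV = 30.366090
  t = 3.5000: CF_t = 34.500000, DF = 0.861651, PV = 29.726960
  t = 4.0000: CF_t = 34.500000, DF = 0.843515, PV = 29.101282
  t = 4.5000: CF_t = 34.500000, DF = 0.825762, PV = 28.488774
  t = 5.0000: CF_t = 1034.500000, DF = 0.808381, PV = 836.270516
Price P = sum_t PV_t = 1115.862434
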